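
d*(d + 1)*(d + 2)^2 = d^4 + 5*d^3 + 8*d^2 + 4*d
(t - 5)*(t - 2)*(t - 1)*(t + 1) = t^4 - 7*t^3 + 9*t^2 + 7*t - 10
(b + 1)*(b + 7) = b^2 + 8*b + 7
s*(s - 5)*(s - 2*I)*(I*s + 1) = I*s^4 + 3*s^3 - 5*I*s^3 - 15*s^2 - 2*I*s^2 + 10*I*s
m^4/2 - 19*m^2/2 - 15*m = m*(m/2 + 1)*(m - 5)*(m + 3)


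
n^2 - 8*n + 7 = (n - 7)*(n - 1)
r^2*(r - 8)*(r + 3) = r^4 - 5*r^3 - 24*r^2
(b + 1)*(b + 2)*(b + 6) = b^3 + 9*b^2 + 20*b + 12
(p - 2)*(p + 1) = p^2 - p - 2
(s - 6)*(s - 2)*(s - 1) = s^3 - 9*s^2 + 20*s - 12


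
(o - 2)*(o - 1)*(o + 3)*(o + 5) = o^4 + 5*o^3 - 7*o^2 - 29*o + 30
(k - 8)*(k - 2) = k^2 - 10*k + 16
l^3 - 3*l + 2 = (l - 1)^2*(l + 2)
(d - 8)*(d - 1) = d^2 - 9*d + 8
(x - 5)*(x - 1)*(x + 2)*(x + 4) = x^4 - 23*x^2 - 18*x + 40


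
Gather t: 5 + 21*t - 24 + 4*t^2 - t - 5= 4*t^2 + 20*t - 24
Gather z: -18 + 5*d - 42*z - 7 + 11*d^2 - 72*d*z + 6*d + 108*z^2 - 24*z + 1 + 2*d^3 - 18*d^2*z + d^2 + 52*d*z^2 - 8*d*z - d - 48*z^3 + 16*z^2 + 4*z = 2*d^3 + 12*d^2 + 10*d - 48*z^3 + z^2*(52*d + 124) + z*(-18*d^2 - 80*d - 62) - 24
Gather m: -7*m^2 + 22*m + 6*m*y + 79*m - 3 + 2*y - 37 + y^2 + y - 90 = -7*m^2 + m*(6*y + 101) + y^2 + 3*y - 130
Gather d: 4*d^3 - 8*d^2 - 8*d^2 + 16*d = 4*d^3 - 16*d^2 + 16*d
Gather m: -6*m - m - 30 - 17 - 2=-7*m - 49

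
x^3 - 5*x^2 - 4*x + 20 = (x - 5)*(x - 2)*(x + 2)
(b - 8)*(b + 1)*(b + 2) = b^3 - 5*b^2 - 22*b - 16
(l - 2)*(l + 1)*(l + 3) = l^3 + 2*l^2 - 5*l - 6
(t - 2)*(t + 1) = t^2 - t - 2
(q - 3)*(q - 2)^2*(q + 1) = q^4 - 6*q^3 + 9*q^2 + 4*q - 12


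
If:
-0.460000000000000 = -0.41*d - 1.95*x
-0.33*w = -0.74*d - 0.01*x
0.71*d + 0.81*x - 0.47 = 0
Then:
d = 0.52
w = 1.16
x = 0.13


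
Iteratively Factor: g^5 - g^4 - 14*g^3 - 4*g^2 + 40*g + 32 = (g + 1)*(g^4 - 2*g^3 - 12*g^2 + 8*g + 32) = (g - 2)*(g + 1)*(g^3 - 12*g - 16) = (g - 4)*(g - 2)*(g + 1)*(g^2 + 4*g + 4) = (g - 4)*(g - 2)*(g + 1)*(g + 2)*(g + 2)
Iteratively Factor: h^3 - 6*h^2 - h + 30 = (h - 5)*(h^2 - h - 6) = (h - 5)*(h - 3)*(h + 2)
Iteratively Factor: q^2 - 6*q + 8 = (q - 2)*(q - 4)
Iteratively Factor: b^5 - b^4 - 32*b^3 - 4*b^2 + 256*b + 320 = (b - 5)*(b^4 + 4*b^3 - 12*b^2 - 64*b - 64) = (b - 5)*(b - 4)*(b^3 + 8*b^2 + 20*b + 16) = (b - 5)*(b - 4)*(b + 4)*(b^2 + 4*b + 4) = (b - 5)*(b - 4)*(b + 2)*(b + 4)*(b + 2)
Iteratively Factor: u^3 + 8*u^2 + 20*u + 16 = (u + 2)*(u^2 + 6*u + 8) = (u + 2)*(u + 4)*(u + 2)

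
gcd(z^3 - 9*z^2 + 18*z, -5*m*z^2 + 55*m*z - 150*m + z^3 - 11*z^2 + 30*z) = z - 6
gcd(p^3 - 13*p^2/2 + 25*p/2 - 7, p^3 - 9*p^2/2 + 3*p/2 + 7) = p^2 - 11*p/2 + 7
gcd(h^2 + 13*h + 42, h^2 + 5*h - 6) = h + 6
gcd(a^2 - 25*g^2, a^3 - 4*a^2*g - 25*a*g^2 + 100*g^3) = a^2 - 25*g^2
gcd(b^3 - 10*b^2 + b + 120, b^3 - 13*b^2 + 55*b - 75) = b - 5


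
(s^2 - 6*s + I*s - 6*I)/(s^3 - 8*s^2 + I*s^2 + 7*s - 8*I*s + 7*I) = (s - 6)/(s^2 - 8*s + 7)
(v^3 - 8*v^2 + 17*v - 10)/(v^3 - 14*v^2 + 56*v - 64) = (v^2 - 6*v + 5)/(v^2 - 12*v + 32)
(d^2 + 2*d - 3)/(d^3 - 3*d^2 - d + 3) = (d + 3)/(d^2 - 2*d - 3)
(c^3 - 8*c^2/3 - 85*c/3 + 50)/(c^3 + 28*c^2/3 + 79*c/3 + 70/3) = (3*c^2 - 23*c + 30)/(3*c^2 + 13*c + 14)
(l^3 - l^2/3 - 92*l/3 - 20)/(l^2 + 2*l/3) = l - 1 - 30/l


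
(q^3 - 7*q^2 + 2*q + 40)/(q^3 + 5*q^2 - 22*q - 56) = (q - 5)/(q + 7)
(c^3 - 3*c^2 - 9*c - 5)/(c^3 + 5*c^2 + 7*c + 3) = (c - 5)/(c + 3)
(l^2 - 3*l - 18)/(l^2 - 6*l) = (l + 3)/l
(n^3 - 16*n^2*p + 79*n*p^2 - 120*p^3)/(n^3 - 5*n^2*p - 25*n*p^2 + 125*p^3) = (-n^2 + 11*n*p - 24*p^2)/(-n^2 + 25*p^2)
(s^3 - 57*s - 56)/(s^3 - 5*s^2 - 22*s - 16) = (s + 7)/(s + 2)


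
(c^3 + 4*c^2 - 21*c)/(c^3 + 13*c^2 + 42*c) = (c - 3)/(c + 6)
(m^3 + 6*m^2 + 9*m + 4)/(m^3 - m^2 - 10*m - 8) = (m^2 + 5*m + 4)/(m^2 - 2*m - 8)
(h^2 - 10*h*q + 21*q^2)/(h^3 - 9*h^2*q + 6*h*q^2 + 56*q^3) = (-h + 3*q)/(-h^2 + 2*h*q + 8*q^2)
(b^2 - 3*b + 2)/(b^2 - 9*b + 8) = (b - 2)/(b - 8)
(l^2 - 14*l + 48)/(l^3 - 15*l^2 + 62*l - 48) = 1/(l - 1)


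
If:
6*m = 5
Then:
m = 5/6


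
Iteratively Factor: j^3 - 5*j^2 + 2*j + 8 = (j - 4)*(j^2 - j - 2) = (j - 4)*(j + 1)*(j - 2)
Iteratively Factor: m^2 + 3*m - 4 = (m - 1)*(m + 4)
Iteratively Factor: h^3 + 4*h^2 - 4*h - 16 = (h + 2)*(h^2 + 2*h - 8) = (h + 2)*(h + 4)*(h - 2)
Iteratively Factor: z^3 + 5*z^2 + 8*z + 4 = (z + 1)*(z^2 + 4*z + 4) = (z + 1)*(z + 2)*(z + 2)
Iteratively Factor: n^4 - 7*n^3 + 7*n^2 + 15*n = (n - 3)*(n^3 - 4*n^2 - 5*n) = (n - 5)*(n - 3)*(n^2 + n) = n*(n - 5)*(n - 3)*(n + 1)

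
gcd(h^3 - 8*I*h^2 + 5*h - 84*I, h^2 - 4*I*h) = h - 4*I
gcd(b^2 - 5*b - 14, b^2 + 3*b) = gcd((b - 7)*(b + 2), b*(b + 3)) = 1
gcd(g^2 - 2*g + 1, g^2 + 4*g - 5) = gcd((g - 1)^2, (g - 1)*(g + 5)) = g - 1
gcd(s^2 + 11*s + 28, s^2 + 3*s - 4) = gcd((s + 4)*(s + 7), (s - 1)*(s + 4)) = s + 4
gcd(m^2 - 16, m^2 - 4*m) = m - 4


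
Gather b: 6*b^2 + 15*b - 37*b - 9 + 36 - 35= 6*b^2 - 22*b - 8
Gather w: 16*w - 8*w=8*w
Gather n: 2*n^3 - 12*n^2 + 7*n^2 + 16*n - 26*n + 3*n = 2*n^3 - 5*n^2 - 7*n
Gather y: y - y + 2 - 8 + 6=0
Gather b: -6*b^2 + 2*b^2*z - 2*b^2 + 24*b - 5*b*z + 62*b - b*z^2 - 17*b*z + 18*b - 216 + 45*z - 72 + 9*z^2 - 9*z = b^2*(2*z - 8) + b*(-z^2 - 22*z + 104) + 9*z^2 + 36*z - 288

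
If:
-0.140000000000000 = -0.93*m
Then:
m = 0.15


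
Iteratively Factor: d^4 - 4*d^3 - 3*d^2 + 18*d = (d)*(d^3 - 4*d^2 - 3*d + 18) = d*(d + 2)*(d^2 - 6*d + 9) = d*(d - 3)*(d + 2)*(d - 3)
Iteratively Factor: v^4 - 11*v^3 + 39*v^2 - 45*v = (v)*(v^3 - 11*v^2 + 39*v - 45) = v*(v - 3)*(v^2 - 8*v + 15) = v*(v - 3)^2*(v - 5)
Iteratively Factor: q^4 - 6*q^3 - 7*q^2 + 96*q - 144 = (q - 3)*(q^3 - 3*q^2 - 16*q + 48) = (q - 3)^2*(q^2 - 16) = (q - 3)^2*(q + 4)*(q - 4)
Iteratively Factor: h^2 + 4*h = (h)*(h + 4)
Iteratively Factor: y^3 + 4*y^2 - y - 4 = (y - 1)*(y^2 + 5*y + 4) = (y - 1)*(y + 1)*(y + 4)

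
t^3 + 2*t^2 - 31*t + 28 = (t - 4)*(t - 1)*(t + 7)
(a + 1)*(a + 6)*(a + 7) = a^3 + 14*a^2 + 55*a + 42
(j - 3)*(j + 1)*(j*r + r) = j^3*r - j^2*r - 5*j*r - 3*r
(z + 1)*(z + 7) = z^2 + 8*z + 7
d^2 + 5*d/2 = d*(d + 5/2)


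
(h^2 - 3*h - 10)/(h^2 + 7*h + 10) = (h - 5)/(h + 5)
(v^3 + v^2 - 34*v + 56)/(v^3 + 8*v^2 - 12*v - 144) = (v^2 + 5*v - 14)/(v^2 + 12*v + 36)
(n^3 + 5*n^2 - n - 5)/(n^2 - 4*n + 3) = (n^2 + 6*n + 5)/(n - 3)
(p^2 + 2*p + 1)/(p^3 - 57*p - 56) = (p + 1)/(p^2 - p - 56)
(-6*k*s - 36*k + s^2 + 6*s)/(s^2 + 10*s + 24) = (-6*k + s)/(s + 4)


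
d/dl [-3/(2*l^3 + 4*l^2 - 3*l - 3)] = 3*(6*l^2 + 8*l - 3)/(2*l^3 + 4*l^2 - 3*l - 3)^2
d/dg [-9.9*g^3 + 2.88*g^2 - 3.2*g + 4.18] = -29.7*g^2 + 5.76*g - 3.2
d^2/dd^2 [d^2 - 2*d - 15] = 2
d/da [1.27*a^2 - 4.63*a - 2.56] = 2.54*a - 4.63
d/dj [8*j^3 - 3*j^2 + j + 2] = 24*j^2 - 6*j + 1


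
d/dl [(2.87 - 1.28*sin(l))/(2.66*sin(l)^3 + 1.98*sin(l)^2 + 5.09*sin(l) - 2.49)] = (6.8096*sin(l)^3 - 20.3682*sin(l)^2 - 11.3652*sin(l) - 11.4211)*cos(l)/(7.0756*sin(l)^6 + 10.5336*sin(l)^5 + 30.9992*sin(l)^4 + 6.9096*sin(l)^3 + 16.0477*sin(l)^2 - 25.3482*sin(l) + 6.2001)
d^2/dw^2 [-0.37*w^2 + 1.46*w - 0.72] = -0.740000000000000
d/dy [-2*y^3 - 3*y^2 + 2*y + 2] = -6*y^2 - 6*y + 2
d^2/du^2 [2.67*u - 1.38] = 0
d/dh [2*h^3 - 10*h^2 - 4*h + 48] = 6*h^2 - 20*h - 4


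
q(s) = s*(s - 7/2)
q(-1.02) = 4.61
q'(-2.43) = -8.36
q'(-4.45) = -12.40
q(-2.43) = 14.41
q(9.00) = 49.50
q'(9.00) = 14.50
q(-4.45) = 35.38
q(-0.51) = 2.05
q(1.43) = -2.96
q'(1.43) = -0.64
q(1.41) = -2.95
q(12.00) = 102.00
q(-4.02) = 30.23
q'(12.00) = 20.50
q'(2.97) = 2.44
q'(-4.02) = -11.54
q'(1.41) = -0.68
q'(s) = 2*s - 7/2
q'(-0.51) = -4.52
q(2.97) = -1.57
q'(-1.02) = -5.54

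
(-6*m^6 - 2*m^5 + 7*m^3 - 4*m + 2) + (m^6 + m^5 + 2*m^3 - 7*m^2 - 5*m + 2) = -5*m^6 - m^5 + 9*m^3 - 7*m^2 - 9*m + 4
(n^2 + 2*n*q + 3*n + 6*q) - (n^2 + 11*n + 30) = 2*n*q - 8*n + 6*q - 30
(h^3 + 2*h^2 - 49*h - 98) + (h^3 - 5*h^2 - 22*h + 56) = 2*h^3 - 3*h^2 - 71*h - 42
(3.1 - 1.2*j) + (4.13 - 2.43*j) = 7.23 - 3.63*j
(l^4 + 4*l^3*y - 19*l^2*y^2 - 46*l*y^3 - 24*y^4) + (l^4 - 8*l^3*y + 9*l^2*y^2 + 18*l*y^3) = 2*l^4 - 4*l^3*y - 10*l^2*y^2 - 28*l*y^3 - 24*y^4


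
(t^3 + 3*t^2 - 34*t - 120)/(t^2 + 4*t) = t - 1 - 30/t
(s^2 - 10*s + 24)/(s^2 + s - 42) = (s - 4)/(s + 7)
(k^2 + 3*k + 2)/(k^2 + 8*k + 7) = (k + 2)/(k + 7)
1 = 1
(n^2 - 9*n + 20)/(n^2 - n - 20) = (n - 4)/(n + 4)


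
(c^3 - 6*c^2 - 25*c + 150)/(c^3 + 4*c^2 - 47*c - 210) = (c^2 - 11*c + 30)/(c^2 - c - 42)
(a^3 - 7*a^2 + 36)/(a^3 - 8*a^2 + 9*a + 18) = (a + 2)/(a + 1)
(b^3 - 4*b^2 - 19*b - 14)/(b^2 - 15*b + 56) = (b^2 + 3*b + 2)/(b - 8)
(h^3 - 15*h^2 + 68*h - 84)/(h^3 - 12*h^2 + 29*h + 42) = (h - 2)/(h + 1)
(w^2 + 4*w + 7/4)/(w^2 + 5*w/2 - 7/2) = (w + 1/2)/(w - 1)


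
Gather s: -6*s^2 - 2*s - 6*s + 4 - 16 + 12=-6*s^2 - 8*s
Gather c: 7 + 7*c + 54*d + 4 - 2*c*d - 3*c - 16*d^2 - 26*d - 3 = c*(4 - 2*d) - 16*d^2 + 28*d + 8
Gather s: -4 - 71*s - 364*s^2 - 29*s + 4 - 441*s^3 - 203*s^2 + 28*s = -441*s^3 - 567*s^2 - 72*s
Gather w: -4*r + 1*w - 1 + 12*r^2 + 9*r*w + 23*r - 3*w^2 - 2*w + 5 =12*r^2 + 19*r - 3*w^2 + w*(9*r - 1) + 4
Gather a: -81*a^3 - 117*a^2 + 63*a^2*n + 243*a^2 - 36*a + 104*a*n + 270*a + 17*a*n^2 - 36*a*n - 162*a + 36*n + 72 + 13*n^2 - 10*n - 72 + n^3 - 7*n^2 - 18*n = -81*a^3 + a^2*(63*n + 126) + a*(17*n^2 + 68*n + 72) + n^3 + 6*n^2 + 8*n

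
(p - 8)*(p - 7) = p^2 - 15*p + 56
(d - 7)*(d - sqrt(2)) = d^2 - 7*d - sqrt(2)*d + 7*sqrt(2)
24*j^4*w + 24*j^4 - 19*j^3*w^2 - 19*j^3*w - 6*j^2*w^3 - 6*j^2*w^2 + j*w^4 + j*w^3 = (-8*j + w)*(-j + w)*(3*j + w)*(j*w + j)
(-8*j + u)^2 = 64*j^2 - 16*j*u + u^2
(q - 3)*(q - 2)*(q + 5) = q^3 - 19*q + 30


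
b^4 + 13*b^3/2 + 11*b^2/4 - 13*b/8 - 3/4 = (b - 1/2)*(b + 1/2)^2*(b + 6)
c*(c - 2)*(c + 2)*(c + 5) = c^4 + 5*c^3 - 4*c^2 - 20*c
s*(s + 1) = s^2 + s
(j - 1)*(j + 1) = j^2 - 1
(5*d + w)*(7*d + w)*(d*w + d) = 35*d^3*w + 35*d^3 + 12*d^2*w^2 + 12*d^2*w + d*w^3 + d*w^2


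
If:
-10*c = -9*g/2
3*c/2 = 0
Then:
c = 0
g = 0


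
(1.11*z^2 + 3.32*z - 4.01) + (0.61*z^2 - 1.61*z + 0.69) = 1.72*z^2 + 1.71*z - 3.32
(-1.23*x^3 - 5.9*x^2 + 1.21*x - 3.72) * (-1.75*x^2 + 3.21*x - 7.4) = 2.1525*x^5 + 6.3767*x^4 - 11.9545*x^3 + 54.0541*x^2 - 20.8952*x + 27.528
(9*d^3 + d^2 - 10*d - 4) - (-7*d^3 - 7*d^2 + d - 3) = 16*d^3 + 8*d^2 - 11*d - 1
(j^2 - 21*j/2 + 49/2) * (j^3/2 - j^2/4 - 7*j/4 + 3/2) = j^5/2 - 11*j^4/2 + 105*j^3/8 + 55*j^2/4 - 469*j/8 + 147/4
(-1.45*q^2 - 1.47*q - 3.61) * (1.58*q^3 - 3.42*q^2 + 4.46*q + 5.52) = -2.291*q^5 + 2.6364*q^4 - 7.1434*q^3 - 2.214*q^2 - 24.215*q - 19.9272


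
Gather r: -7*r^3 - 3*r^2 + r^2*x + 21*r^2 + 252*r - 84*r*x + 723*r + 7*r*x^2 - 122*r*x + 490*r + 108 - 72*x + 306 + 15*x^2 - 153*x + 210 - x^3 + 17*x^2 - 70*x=-7*r^3 + r^2*(x + 18) + r*(7*x^2 - 206*x + 1465) - x^3 + 32*x^2 - 295*x + 624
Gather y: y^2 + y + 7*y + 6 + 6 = y^2 + 8*y + 12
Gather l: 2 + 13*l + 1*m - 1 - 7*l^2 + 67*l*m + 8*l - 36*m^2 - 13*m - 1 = -7*l^2 + l*(67*m + 21) - 36*m^2 - 12*m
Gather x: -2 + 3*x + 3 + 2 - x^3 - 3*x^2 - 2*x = -x^3 - 3*x^2 + x + 3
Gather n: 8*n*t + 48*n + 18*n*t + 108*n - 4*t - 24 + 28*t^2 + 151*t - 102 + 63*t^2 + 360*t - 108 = n*(26*t + 156) + 91*t^2 + 507*t - 234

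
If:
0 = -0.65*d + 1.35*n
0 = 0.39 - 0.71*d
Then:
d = 0.55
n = 0.26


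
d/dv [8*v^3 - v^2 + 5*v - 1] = 24*v^2 - 2*v + 5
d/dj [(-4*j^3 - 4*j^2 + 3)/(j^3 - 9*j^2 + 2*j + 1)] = (40*j^4 - 16*j^3 - 29*j^2 + 46*j - 6)/(j^6 - 18*j^5 + 85*j^4 - 34*j^3 - 14*j^2 + 4*j + 1)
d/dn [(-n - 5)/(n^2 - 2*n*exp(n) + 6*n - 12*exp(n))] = (-n^2 + 2*n*exp(n) - 6*n - 2*(n + 5)*(n*exp(n) - n + 7*exp(n) - 3) + 12*exp(n))/(n^2 - 2*n*exp(n) + 6*n - 12*exp(n))^2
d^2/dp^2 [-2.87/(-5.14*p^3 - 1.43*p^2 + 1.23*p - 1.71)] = (-(88.5108*p + 8.2082)*(5.14*p^3 + 1.43*p^2 - 1.23*p + 1.71) + 2.87*(15.42*p^2 + 2.86*p - 1.23)*(30.84*p^2 + 5.72*p - 2.46))/(5.14*p^3 + 1.43*p^2 - 1.23*p + 1.71)^3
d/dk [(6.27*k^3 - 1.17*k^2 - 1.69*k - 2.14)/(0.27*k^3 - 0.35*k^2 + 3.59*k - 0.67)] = (-1.8786*k^4 + 45.9312*k^3 - 15.6611*k^2 + 0.0697999999999999*k + 8.8149)/(0.0729*k^6 - 0.189*k^5 + 2.0611*k^4 - 2.8748*k^3 + 13.3571*k^2 - 4.8106*k + 0.4489)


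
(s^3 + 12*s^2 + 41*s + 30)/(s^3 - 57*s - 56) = (s^2 + 11*s + 30)/(s^2 - s - 56)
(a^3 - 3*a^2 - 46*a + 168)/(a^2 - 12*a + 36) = (a^2 + 3*a - 28)/(a - 6)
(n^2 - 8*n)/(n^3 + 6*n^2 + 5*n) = (n - 8)/(n^2 + 6*n + 5)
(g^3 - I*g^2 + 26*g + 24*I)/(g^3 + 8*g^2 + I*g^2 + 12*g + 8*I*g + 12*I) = (g^2 - 2*I*g + 24)/(g^2 + 8*g + 12)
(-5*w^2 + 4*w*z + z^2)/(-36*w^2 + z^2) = (5*w^2 - 4*w*z - z^2)/(36*w^2 - z^2)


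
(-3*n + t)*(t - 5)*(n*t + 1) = -3*n^2*t^2 + 15*n^2*t + n*t^3 - 5*n*t^2 - 3*n*t + 15*n + t^2 - 5*t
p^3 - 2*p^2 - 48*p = p*(p - 8)*(p + 6)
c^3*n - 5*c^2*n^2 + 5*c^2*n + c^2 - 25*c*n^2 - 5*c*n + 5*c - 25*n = (c + 5)*(c - 5*n)*(c*n + 1)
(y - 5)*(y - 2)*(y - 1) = y^3 - 8*y^2 + 17*y - 10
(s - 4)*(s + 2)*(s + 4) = s^3 + 2*s^2 - 16*s - 32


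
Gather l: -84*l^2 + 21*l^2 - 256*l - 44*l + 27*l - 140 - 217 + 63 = -63*l^2 - 273*l - 294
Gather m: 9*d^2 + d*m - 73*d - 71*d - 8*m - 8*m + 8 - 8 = 9*d^2 - 144*d + m*(d - 16)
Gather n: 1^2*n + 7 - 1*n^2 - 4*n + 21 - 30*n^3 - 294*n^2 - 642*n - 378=-30*n^3 - 295*n^2 - 645*n - 350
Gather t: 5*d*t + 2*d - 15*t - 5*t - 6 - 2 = 2*d + t*(5*d - 20) - 8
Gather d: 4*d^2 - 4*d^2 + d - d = 0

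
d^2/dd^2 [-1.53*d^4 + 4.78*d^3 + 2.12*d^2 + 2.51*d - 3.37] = -18.36*d^2 + 28.68*d + 4.24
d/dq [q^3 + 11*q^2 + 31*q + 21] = 3*q^2 + 22*q + 31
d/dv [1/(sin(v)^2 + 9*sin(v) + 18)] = -(2*sin(v) + 9)*cos(v)/(sin(v)^2 + 9*sin(v) + 18)^2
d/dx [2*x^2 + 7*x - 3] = 4*x + 7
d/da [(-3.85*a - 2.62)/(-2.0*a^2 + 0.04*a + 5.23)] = (7.7*a^2 - 0.154*a - (3.85*a + 2.62)*(4.0*a - 0.04) - 20.1355)/(-2.0*a^2 + 0.04*a + 5.23)^2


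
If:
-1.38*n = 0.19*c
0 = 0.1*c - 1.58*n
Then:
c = 0.00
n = 0.00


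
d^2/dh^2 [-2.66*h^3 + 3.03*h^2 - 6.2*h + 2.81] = 6.06 - 15.96*h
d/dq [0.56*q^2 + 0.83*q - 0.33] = 1.12*q + 0.83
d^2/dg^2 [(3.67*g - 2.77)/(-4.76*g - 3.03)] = (231.386456 - 2.8421709430404e-14*g)/(4.76*g + 3.03)^3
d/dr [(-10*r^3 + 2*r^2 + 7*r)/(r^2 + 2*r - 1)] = (-10*r^4 - 40*r^3 + 27*r^2 - 4*r - 7)/(r^4 + 4*r^3 + 2*r^2 - 4*r + 1)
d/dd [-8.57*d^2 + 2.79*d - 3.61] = 2.79 - 17.14*d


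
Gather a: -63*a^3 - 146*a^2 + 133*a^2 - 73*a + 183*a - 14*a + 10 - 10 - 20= -63*a^3 - 13*a^2 + 96*a - 20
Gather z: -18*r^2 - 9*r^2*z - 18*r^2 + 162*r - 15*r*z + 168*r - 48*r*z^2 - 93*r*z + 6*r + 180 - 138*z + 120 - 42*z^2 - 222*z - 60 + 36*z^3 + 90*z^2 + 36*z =-36*r^2 + 336*r + 36*z^3 + z^2*(48 - 48*r) + z*(-9*r^2 - 108*r - 324) + 240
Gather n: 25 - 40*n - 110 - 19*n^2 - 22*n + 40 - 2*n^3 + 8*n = -2*n^3 - 19*n^2 - 54*n - 45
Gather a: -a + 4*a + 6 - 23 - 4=3*a - 21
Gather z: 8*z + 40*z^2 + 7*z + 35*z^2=75*z^2 + 15*z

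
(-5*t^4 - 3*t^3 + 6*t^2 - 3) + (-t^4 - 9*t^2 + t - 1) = -6*t^4 - 3*t^3 - 3*t^2 + t - 4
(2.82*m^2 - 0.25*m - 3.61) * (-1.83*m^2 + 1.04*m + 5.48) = -5.1606*m^4 + 3.3903*m^3 + 21.7999*m^2 - 5.1244*m - 19.7828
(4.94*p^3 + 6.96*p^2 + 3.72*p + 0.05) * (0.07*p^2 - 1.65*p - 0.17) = 0.3458*p^5 - 7.6638*p^4 - 12.0634*p^3 - 7.3177*p^2 - 0.7149*p - 0.0085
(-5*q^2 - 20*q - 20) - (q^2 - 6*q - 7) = -6*q^2 - 14*q - 13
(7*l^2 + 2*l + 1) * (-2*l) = -14*l^3 - 4*l^2 - 2*l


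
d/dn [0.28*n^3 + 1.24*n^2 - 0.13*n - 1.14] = 0.84*n^2 + 2.48*n - 0.13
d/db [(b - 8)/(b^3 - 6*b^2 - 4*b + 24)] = (b^3 - 6*b^2 - 4*b + (b - 8)*(-3*b^2 + 12*b + 4) + 24)/(b^3 - 6*b^2 - 4*b + 24)^2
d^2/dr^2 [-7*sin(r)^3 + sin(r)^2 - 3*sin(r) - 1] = 63*sin(r)^3 - 4*sin(r)^2 - 39*sin(r) + 2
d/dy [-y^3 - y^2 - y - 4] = -3*y^2 - 2*y - 1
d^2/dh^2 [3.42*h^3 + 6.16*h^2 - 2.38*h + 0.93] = 20.52*h + 12.32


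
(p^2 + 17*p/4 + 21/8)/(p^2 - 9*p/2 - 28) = (p + 3/4)/(p - 8)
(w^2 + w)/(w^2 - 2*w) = (w + 1)/(w - 2)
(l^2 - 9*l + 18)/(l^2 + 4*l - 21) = (l - 6)/(l + 7)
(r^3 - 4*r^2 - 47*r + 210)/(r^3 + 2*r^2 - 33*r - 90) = (r^2 + 2*r - 35)/(r^2 + 8*r + 15)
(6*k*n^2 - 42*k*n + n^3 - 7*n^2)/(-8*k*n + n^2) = (-6*k*n + 42*k - n^2 + 7*n)/(8*k - n)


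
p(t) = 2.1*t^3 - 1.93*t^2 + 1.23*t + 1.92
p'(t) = 6.3*t^2 - 3.86*t + 1.23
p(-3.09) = -82.27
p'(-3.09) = 73.31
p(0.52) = 2.33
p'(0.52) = 0.93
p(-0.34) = 1.20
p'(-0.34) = 3.27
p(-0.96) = -2.90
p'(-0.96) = 10.74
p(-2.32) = -37.54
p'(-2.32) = 44.09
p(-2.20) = -32.49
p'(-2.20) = 40.21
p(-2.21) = -32.89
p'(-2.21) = 40.53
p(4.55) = 165.37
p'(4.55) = 114.09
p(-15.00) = -7538.28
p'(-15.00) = 1476.63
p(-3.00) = -75.84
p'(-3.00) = 69.51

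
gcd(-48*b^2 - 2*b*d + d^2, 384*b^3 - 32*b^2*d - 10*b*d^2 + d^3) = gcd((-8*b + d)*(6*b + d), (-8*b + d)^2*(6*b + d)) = 48*b^2 + 2*b*d - d^2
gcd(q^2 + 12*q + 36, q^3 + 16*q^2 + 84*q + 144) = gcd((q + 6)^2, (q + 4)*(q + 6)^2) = q^2 + 12*q + 36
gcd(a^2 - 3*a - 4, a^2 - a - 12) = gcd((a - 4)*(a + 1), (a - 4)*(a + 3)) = a - 4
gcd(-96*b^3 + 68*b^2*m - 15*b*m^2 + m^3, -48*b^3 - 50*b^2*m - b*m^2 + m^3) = 8*b - m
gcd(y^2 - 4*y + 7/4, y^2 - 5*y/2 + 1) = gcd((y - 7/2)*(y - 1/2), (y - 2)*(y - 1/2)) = y - 1/2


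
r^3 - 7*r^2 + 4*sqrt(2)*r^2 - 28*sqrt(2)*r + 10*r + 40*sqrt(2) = (r - 5)*(r - 2)*(r + 4*sqrt(2))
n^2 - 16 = (n - 4)*(n + 4)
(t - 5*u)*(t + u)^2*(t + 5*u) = t^4 + 2*t^3*u - 24*t^2*u^2 - 50*t*u^3 - 25*u^4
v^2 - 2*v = v*(v - 2)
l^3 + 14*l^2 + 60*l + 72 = (l + 2)*(l + 6)^2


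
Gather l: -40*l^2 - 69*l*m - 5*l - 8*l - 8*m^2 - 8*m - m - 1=-40*l^2 + l*(-69*m - 13) - 8*m^2 - 9*m - 1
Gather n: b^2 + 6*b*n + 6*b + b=b^2 + 6*b*n + 7*b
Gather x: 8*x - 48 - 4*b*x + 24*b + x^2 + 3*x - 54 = 24*b + x^2 + x*(11 - 4*b) - 102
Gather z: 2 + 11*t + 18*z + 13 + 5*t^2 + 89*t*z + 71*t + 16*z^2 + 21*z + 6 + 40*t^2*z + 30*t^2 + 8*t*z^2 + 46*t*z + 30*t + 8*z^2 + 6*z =35*t^2 + 112*t + z^2*(8*t + 24) + z*(40*t^2 + 135*t + 45) + 21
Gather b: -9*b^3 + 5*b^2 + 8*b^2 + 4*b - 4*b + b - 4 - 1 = -9*b^3 + 13*b^2 + b - 5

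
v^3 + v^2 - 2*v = v*(v - 1)*(v + 2)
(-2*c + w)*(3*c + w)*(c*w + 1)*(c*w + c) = -6*c^4*w^2 - 6*c^4*w + c^3*w^3 + c^3*w^2 - 6*c^3*w - 6*c^3 + c^2*w^4 + c^2*w^3 + c^2*w^2 + c^2*w + c*w^3 + c*w^2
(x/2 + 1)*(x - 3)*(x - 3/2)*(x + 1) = x^4/2 - 3*x^3/4 - 7*x^2/2 + 9*x/4 + 9/2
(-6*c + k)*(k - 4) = -6*c*k + 24*c + k^2 - 4*k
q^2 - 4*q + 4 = (q - 2)^2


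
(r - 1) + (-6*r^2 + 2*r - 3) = -6*r^2 + 3*r - 4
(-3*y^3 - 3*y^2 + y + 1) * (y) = -3*y^4 - 3*y^3 + y^2 + y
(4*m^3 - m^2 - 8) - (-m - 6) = 4*m^3 - m^2 + m - 2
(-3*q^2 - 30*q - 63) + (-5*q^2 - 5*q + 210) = -8*q^2 - 35*q + 147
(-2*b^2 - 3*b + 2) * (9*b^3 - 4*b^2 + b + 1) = -18*b^5 - 19*b^4 + 28*b^3 - 13*b^2 - b + 2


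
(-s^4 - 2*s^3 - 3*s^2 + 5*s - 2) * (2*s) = -2*s^5 - 4*s^4 - 6*s^3 + 10*s^2 - 4*s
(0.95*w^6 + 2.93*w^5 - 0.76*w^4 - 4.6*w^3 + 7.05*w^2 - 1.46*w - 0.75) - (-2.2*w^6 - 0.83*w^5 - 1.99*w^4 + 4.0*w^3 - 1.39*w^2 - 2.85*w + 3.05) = 3.15*w^6 + 3.76*w^5 + 1.23*w^4 - 8.6*w^3 + 8.44*w^2 + 1.39*w - 3.8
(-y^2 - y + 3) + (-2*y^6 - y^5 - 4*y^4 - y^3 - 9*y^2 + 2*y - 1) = -2*y^6 - y^5 - 4*y^4 - y^3 - 10*y^2 + y + 2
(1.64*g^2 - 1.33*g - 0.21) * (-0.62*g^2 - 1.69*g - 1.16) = -1.0168*g^4 - 1.947*g^3 + 0.4755*g^2 + 1.8977*g + 0.2436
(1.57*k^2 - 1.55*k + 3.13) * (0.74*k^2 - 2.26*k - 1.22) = 1.1618*k^4 - 4.6952*k^3 + 3.9038*k^2 - 5.1828*k - 3.8186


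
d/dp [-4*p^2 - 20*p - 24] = -8*p - 20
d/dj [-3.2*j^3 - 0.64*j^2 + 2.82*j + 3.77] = -9.6*j^2 - 1.28*j + 2.82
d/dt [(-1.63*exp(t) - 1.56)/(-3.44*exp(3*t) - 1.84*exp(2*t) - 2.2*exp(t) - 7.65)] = (-11.2144*exp(3*t) - 19.0984*exp(2*t) - 5.7408*exp(t) + 9.0375)*exp(t)/(11.8336*exp(6*t) + 12.6592*exp(5*t) + 18.5216*exp(4*t) + 60.728*exp(3*t) + 32.992*exp(2*t) + 33.66*exp(t) + 58.5225)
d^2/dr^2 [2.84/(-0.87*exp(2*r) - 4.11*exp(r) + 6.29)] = (-2.84*(1.74*exp(r) + 4.11)*(3.48*exp(r) + 8.22)*exp(r) + (9.8832*exp(r) + 11.6724)*(0.87*exp(2*r) + 4.11*exp(r) - 6.29))*exp(r)/(0.87*exp(2*r) + 4.11*exp(r) - 6.29)^3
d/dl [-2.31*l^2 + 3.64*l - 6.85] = 3.64 - 4.62*l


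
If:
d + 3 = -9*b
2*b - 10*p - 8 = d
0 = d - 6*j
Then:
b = 10*p/11 + 5/11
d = -90*p/11 - 78/11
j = -15*p/11 - 13/11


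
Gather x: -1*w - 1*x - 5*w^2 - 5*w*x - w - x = -5*w^2 - 2*w + x*(-5*w - 2)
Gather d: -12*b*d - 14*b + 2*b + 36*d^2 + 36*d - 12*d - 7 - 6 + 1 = -12*b + 36*d^2 + d*(24 - 12*b) - 12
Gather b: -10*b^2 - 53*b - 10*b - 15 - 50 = -10*b^2 - 63*b - 65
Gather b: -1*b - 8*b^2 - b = -8*b^2 - 2*b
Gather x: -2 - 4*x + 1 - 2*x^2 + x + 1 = -2*x^2 - 3*x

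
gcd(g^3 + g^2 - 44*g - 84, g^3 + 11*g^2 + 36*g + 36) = g^2 + 8*g + 12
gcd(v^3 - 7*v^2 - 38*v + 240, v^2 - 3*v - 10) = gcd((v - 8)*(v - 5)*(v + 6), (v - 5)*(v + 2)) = v - 5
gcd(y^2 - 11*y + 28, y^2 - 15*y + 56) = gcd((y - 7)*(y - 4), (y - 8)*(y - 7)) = y - 7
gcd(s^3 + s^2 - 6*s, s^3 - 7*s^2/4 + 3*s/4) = s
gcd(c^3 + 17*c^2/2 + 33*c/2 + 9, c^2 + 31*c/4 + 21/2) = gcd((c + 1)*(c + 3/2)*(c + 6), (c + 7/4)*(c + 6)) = c + 6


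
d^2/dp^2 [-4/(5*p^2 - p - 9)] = 8*(-25*p^2 + 5*p + (10*p - 1)^2 + 45)/(-5*p^2 + p + 9)^3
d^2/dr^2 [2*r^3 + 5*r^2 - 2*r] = 12*r + 10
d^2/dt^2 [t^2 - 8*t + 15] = 2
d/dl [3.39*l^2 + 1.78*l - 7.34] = 6.78*l + 1.78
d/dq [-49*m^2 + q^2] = 2*q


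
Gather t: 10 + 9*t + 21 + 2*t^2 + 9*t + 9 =2*t^2 + 18*t + 40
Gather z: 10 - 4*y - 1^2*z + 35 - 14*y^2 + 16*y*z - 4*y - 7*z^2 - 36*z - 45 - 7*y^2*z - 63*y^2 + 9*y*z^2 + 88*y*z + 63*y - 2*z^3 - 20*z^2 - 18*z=-77*y^2 + 55*y - 2*z^3 + z^2*(9*y - 27) + z*(-7*y^2 + 104*y - 55)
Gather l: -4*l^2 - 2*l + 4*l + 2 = -4*l^2 + 2*l + 2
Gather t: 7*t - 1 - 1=7*t - 2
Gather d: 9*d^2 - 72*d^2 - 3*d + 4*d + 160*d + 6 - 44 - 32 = -63*d^2 + 161*d - 70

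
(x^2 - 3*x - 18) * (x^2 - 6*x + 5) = x^4 - 9*x^3 + 5*x^2 + 93*x - 90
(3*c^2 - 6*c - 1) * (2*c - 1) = 6*c^3 - 15*c^2 + 4*c + 1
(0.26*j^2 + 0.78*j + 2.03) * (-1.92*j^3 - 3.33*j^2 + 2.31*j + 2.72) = -0.4992*j^5 - 2.3634*j^4 - 5.8944*j^3 - 4.2509*j^2 + 6.8109*j + 5.5216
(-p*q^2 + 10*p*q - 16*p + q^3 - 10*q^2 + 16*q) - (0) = -p*q^2 + 10*p*q - 16*p + q^3 - 10*q^2 + 16*q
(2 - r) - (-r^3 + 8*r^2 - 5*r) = r^3 - 8*r^2 + 4*r + 2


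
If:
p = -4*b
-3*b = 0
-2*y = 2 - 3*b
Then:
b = 0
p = 0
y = -1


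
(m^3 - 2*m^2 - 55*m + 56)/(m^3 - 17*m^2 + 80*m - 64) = (m + 7)/(m - 8)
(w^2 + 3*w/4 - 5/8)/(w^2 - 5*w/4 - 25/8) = (2*w - 1)/(2*w - 5)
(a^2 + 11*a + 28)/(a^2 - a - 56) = (a + 4)/(a - 8)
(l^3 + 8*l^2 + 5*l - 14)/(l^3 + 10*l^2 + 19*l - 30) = (l^2 + 9*l + 14)/(l^2 + 11*l + 30)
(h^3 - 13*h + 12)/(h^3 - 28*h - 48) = (-h^3 + 13*h - 12)/(-h^3 + 28*h + 48)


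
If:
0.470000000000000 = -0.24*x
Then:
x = -1.96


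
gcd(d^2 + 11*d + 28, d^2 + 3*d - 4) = d + 4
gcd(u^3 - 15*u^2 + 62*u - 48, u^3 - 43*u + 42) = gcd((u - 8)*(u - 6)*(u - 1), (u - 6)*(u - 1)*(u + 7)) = u^2 - 7*u + 6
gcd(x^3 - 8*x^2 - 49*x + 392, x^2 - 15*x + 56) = x^2 - 15*x + 56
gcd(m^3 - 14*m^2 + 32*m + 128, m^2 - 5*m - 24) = m - 8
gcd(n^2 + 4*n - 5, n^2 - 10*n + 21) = 1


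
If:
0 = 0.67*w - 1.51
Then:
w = 2.25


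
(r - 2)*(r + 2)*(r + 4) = r^3 + 4*r^2 - 4*r - 16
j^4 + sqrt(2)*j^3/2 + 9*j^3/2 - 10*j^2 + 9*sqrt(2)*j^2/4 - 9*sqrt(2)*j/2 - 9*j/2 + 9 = (j - 3/2)*(j + 6)*(j - sqrt(2)/2)*(j + sqrt(2))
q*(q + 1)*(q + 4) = q^3 + 5*q^2 + 4*q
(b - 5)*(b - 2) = b^2 - 7*b + 10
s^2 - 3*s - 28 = (s - 7)*(s + 4)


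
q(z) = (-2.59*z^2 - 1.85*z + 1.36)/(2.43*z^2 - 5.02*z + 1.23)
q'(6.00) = 0.16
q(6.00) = -1.76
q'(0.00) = 3.01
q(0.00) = 1.11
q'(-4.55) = 0.08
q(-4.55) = -0.59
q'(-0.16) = 1.61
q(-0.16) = 0.76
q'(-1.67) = 0.28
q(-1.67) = -0.17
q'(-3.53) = 0.11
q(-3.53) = -0.50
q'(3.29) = 1.25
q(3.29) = -2.97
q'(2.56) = 4.64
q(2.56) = -4.73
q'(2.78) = 2.83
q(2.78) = -3.93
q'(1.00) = 4.90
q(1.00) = 2.26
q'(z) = (5.02 - 4.86*z)*(-2.59*z^2 - 1.85*z + 1.36)/(2.43*z^2 - 5.02*z + 1.23)^2 + (-5.18*z - 1.85)/(2.43*z^2 - 5.02*z + 1.23) = (17.4973*z^2 - 12.981*z + 4.5517)/(5.9049*z^4 - 24.3972*z^3 + 31.1782*z^2 - 12.3492*z + 1.5129)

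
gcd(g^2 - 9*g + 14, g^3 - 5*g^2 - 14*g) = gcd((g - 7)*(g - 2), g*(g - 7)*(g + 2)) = g - 7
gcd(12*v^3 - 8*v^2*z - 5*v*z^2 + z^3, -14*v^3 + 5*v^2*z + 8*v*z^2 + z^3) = -2*v^2 + v*z + z^2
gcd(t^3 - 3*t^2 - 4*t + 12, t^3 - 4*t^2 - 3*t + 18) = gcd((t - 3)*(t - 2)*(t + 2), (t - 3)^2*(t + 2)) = t^2 - t - 6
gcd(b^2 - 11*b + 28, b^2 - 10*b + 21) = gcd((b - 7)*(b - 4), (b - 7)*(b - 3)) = b - 7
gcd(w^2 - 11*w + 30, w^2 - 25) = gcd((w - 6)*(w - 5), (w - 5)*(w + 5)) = w - 5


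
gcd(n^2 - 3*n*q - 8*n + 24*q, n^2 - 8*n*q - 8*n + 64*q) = n - 8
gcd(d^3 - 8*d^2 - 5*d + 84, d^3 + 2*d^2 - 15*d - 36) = d^2 - d - 12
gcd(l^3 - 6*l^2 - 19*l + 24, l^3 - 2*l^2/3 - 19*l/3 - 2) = 1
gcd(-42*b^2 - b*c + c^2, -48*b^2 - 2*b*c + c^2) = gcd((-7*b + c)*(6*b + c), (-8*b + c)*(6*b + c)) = 6*b + c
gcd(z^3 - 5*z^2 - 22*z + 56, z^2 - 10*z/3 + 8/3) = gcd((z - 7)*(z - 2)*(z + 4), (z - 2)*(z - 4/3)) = z - 2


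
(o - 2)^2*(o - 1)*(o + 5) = o^4 - 17*o^2 + 36*o - 20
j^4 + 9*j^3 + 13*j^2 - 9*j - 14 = (j - 1)*(j + 1)*(j + 2)*(j + 7)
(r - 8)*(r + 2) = r^2 - 6*r - 16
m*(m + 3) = m^2 + 3*m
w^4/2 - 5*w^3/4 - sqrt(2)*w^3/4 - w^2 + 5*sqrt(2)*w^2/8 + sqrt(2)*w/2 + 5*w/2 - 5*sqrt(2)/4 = (w/2 + sqrt(2)/2)*(w - 5/2)*(w - sqrt(2))*(w - sqrt(2)/2)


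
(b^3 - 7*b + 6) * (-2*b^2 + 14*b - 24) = -2*b^5 + 14*b^4 - 10*b^3 - 110*b^2 + 252*b - 144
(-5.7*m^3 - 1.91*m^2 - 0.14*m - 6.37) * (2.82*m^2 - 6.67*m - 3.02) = -16.074*m^5 + 32.6328*m^4 + 29.5589*m^3 - 11.2614*m^2 + 42.9107*m + 19.2374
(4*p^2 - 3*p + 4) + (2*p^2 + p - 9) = 6*p^2 - 2*p - 5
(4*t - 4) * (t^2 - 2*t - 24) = 4*t^3 - 12*t^2 - 88*t + 96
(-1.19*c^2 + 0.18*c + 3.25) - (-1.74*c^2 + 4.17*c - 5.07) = 0.55*c^2 - 3.99*c + 8.32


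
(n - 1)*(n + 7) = n^2 + 6*n - 7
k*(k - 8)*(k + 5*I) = k^3 - 8*k^2 + 5*I*k^2 - 40*I*k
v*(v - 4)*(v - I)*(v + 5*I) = v^4 - 4*v^3 + 4*I*v^3 + 5*v^2 - 16*I*v^2 - 20*v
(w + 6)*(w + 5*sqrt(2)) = w^2 + 6*w + 5*sqrt(2)*w + 30*sqrt(2)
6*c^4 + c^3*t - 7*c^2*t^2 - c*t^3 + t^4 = (-3*c + t)*(-c + t)*(c + t)*(2*c + t)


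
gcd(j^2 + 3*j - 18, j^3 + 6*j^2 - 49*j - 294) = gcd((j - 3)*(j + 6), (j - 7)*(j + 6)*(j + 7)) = j + 6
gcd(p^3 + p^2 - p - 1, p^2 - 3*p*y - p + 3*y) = p - 1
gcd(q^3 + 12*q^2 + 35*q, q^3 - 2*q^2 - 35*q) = q^2 + 5*q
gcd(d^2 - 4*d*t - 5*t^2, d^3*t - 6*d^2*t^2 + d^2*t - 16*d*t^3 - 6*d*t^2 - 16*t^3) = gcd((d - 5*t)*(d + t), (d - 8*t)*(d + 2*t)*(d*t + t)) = 1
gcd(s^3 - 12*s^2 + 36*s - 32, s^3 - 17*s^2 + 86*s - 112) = s^2 - 10*s + 16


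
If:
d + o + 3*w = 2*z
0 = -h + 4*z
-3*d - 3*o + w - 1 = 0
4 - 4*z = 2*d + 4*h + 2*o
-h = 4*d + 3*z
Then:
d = -161/408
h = 46/51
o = 19/136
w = 4/17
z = 23/102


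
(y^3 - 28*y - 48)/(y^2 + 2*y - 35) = (y^3 - 28*y - 48)/(y^2 + 2*y - 35)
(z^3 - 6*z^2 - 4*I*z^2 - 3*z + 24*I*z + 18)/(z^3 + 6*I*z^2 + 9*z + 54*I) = (z^2 - z*(6 + I) + 6*I)/(z^2 + 9*I*z - 18)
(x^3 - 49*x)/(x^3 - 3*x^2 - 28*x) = (x + 7)/(x + 4)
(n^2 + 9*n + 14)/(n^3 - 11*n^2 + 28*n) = (n^2 + 9*n + 14)/(n*(n^2 - 11*n + 28))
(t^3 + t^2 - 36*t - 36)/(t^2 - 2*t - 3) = (t^2 - 36)/(t - 3)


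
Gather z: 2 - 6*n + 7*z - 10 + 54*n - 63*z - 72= 48*n - 56*z - 80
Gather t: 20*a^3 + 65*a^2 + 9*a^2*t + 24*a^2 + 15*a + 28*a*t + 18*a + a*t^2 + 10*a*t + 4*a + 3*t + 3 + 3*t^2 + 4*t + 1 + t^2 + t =20*a^3 + 89*a^2 + 37*a + t^2*(a + 4) + t*(9*a^2 + 38*a + 8) + 4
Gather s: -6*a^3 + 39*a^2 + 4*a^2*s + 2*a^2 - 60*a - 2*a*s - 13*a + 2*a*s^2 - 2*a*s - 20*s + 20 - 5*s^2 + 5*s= -6*a^3 + 41*a^2 - 73*a + s^2*(2*a - 5) + s*(4*a^2 - 4*a - 15) + 20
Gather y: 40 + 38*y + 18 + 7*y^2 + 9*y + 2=7*y^2 + 47*y + 60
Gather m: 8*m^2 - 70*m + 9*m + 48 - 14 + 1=8*m^2 - 61*m + 35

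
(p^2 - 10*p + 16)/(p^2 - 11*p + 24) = (p - 2)/(p - 3)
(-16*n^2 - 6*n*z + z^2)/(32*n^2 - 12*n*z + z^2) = (2*n + z)/(-4*n + z)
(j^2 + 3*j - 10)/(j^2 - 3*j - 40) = (j - 2)/(j - 8)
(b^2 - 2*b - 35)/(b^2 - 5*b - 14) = (b + 5)/(b + 2)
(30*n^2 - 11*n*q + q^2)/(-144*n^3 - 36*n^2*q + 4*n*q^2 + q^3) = (-5*n + q)/(24*n^2 + 10*n*q + q^2)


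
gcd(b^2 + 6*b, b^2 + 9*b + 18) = b + 6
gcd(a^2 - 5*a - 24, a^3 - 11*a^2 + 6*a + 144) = a^2 - 5*a - 24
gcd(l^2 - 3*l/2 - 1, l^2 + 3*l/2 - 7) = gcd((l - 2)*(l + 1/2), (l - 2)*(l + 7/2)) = l - 2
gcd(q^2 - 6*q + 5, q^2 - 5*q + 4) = q - 1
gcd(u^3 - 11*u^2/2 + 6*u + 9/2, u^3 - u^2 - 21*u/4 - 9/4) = u^2 - 5*u/2 - 3/2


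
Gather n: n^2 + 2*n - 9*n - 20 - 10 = n^2 - 7*n - 30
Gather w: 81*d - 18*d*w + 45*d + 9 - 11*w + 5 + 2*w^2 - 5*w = 126*d + 2*w^2 + w*(-18*d - 16) + 14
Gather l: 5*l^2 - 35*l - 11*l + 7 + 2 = 5*l^2 - 46*l + 9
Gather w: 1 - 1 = 0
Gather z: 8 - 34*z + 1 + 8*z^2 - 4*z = 8*z^2 - 38*z + 9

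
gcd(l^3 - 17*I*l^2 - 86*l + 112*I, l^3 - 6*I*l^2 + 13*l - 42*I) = l^2 - 9*I*l - 14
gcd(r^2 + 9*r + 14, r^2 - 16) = 1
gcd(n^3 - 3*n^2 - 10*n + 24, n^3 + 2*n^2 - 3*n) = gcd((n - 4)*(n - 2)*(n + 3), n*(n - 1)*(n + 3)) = n + 3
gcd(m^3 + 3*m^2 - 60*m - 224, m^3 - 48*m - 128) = m^2 - 4*m - 32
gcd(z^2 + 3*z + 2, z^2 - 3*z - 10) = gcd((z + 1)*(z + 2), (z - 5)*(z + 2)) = z + 2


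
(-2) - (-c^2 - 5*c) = c^2 + 5*c - 2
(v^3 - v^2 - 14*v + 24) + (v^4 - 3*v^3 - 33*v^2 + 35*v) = v^4 - 2*v^3 - 34*v^2 + 21*v + 24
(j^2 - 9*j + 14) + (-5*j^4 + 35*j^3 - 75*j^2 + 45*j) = -5*j^4 + 35*j^3 - 74*j^2 + 36*j + 14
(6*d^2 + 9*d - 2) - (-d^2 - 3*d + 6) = 7*d^2 + 12*d - 8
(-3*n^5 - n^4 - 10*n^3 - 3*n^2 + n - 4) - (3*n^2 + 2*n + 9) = -3*n^5 - n^4 - 10*n^3 - 6*n^2 - n - 13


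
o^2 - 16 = (o - 4)*(o + 4)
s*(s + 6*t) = s^2 + 6*s*t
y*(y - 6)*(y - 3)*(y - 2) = y^4 - 11*y^3 + 36*y^2 - 36*y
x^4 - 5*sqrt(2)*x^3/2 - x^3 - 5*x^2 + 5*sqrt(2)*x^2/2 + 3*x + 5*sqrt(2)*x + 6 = (x - 2)*(x + 1)*(x - 3*sqrt(2))*(x + sqrt(2)/2)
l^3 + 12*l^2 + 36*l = l*(l + 6)^2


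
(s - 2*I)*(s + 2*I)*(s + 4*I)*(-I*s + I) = -I*s^4 + 4*s^3 + I*s^3 - 4*s^2 - 4*I*s^2 + 16*s + 4*I*s - 16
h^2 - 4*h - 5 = (h - 5)*(h + 1)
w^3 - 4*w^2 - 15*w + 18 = (w - 6)*(w - 1)*(w + 3)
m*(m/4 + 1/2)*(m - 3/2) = m^3/4 + m^2/8 - 3*m/4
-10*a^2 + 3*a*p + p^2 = (-2*a + p)*(5*a + p)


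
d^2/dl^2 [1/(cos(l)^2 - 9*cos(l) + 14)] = (-4*sin(l)^4 + 27*sin(l)^2 - 639*cos(l)/4 + 27*cos(3*l)/4 + 111)/((cos(l) - 7)^3*(cos(l) - 2)^3)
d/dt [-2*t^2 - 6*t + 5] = -4*t - 6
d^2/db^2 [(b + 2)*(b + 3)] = 2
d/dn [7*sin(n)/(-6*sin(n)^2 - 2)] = 7*(3*sin(n)^2 - 1)*cos(n)/(2*(3*sin(n)^2 + 1)^2)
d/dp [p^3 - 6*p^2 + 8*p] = 3*p^2 - 12*p + 8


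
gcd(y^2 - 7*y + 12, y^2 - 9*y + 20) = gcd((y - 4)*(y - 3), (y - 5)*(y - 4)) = y - 4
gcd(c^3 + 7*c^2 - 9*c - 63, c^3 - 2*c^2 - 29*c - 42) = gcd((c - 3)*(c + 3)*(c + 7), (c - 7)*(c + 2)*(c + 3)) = c + 3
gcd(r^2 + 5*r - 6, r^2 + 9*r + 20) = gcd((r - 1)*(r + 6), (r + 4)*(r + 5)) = 1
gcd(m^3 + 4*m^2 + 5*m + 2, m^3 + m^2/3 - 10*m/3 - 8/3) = m + 1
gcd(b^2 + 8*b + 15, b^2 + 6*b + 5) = b + 5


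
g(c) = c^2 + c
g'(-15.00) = -29.00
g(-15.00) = 210.00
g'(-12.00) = -23.00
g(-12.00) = 132.00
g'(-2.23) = -3.46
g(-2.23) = 2.74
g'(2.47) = 5.94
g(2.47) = 8.57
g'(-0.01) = 0.98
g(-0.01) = -0.01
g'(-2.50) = -4.00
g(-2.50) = 3.75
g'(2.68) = 6.36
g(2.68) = 9.86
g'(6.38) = 13.76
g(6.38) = 47.08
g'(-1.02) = -1.04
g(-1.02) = 0.02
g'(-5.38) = -9.76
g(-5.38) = 23.56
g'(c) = 2*c + 1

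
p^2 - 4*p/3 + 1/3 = (p - 1)*(p - 1/3)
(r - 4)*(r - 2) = r^2 - 6*r + 8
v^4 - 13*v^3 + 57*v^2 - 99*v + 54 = (v - 6)*(v - 3)^2*(v - 1)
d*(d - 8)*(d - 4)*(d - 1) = d^4 - 13*d^3 + 44*d^2 - 32*d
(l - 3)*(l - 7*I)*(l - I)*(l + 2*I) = l^4 - 3*l^3 - 6*I*l^3 + 9*l^2 + 18*I*l^2 - 27*l - 14*I*l + 42*I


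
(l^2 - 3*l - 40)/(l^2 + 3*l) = (l^2 - 3*l - 40)/(l*(l + 3))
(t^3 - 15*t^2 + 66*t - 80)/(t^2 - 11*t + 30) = (t^2 - 10*t + 16)/(t - 6)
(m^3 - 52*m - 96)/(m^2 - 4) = (m^2 - 2*m - 48)/(m - 2)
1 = 1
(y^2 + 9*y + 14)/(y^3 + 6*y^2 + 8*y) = (y + 7)/(y*(y + 4))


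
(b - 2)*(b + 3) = b^2 + b - 6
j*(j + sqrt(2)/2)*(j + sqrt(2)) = j^3 + 3*sqrt(2)*j^2/2 + j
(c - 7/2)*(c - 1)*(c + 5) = c^3 + c^2/2 - 19*c + 35/2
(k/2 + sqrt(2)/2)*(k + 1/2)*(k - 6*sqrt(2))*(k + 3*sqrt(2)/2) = k^4/2 - 7*sqrt(2)*k^3/4 + k^3/4 - 27*k^2/2 - 7*sqrt(2)*k^2/8 - 9*sqrt(2)*k - 27*k/4 - 9*sqrt(2)/2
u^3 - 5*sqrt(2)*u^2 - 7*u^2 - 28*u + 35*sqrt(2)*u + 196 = (u - 7)*(u - 7*sqrt(2))*(u + 2*sqrt(2))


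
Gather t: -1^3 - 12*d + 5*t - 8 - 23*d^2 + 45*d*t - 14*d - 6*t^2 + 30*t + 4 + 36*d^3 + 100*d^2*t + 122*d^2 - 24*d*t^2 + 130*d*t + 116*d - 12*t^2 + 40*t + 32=36*d^3 + 99*d^2 + 90*d + t^2*(-24*d - 18) + t*(100*d^2 + 175*d + 75) + 27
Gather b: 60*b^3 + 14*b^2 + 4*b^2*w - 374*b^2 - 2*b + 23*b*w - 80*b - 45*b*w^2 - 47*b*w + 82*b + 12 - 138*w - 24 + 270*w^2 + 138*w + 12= 60*b^3 + b^2*(4*w - 360) + b*(-45*w^2 - 24*w) + 270*w^2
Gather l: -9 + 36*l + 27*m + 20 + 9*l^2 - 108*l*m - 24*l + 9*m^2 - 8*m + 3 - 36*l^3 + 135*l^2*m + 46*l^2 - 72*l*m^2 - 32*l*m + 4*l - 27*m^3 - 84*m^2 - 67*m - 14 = -36*l^3 + l^2*(135*m + 55) + l*(-72*m^2 - 140*m + 16) - 27*m^3 - 75*m^2 - 48*m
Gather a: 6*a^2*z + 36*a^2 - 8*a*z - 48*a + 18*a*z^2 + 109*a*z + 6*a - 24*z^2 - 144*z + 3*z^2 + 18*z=a^2*(6*z + 36) + a*(18*z^2 + 101*z - 42) - 21*z^2 - 126*z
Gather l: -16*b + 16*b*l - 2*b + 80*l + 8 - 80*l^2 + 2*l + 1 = -18*b - 80*l^2 + l*(16*b + 82) + 9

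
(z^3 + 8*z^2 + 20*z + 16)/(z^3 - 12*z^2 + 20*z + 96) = (z^2 + 6*z + 8)/(z^2 - 14*z + 48)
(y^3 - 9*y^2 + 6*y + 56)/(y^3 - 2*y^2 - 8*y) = (y - 7)/y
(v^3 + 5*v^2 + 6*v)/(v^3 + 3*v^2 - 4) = v*(v + 3)/(v^2 + v - 2)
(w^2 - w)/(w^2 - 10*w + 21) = w*(w - 1)/(w^2 - 10*w + 21)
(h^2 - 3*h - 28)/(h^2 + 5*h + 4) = (h - 7)/(h + 1)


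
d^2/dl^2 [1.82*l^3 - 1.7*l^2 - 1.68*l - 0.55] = 10.92*l - 3.4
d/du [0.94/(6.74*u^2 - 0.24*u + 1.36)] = (0.2256 - 12.6712*u)/(6.74*u^2 - 0.24*u + 1.36)^2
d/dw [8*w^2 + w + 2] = 16*w + 1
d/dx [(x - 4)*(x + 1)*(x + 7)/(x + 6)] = 2*(x^3 + 11*x^2 + 24*x - 61)/(x^2 + 12*x + 36)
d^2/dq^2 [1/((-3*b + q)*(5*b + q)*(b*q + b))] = 2*(-(3*b - q)^2*(5*b + q)^2 - (3*b - q)^2*(5*b + q)*(q + 1) - (3*b - q)^2*(q + 1)^2 + (3*b - q)*(5*b + q)^2*(q + 1) + (3*b - q)*(5*b + q)*(q + 1)^2 - (5*b + q)^2*(q + 1)^2)/(b*(3*b - q)^3*(5*b + q)^3*(q + 1)^3)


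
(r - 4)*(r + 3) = r^2 - r - 12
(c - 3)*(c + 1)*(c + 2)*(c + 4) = c^4 + 4*c^3 - 7*c^2 - 34*c - 24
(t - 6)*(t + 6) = t^2 - 36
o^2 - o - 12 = (o - 4)*(o + 3)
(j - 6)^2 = j^2 - 12*j + 36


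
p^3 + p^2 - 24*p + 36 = (p - 3)*(p - 2)*(p + 6)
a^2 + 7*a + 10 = (a + 2)*(a + 5)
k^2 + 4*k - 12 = (k - 2)*(k + 6)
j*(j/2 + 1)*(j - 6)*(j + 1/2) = j^4/2 - 7*j^3/4 - 7*j^2 - 3*j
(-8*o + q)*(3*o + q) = -24*o^2 - 5*o*q + q^2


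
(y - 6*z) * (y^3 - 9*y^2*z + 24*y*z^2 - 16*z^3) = y^4 - 15*y^3*z + 78*y^2*z^2 - 160*y*z^3 + 96*z^4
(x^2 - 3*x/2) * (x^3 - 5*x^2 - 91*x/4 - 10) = x^5 - 13*x^4/2 - 61*x^3/4 + 193*x^2/8 + 15*x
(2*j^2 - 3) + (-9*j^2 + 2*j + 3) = -7*j^2 + 2*j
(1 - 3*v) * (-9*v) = 27*v^2 - 9*v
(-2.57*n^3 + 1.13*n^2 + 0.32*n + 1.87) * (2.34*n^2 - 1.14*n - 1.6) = -6.0138*n^5 + 5.574*n^4 + 3.5726*n^3 + 2.203*n^2 - 2.6438*n - 2.992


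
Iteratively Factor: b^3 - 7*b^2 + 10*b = (b)*(b^2 - 7*b + 10) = b*(b - 5)*(b - 2)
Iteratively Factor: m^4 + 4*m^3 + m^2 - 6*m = (m + 3)*(m^3 + m^2 - 2*m) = (m + 2)*(m + 3)*(m^2 - m) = (m - 1)*(m + 2)*(m + 3)*(m)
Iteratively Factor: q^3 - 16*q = (q - 4)*(q^2 + 4*q) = q*(q - 4)*(q + 4)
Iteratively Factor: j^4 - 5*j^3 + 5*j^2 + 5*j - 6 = (j + 1)*(j^3 - 6*j^2 + 11*j - 6) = (j - 1)*(j + 1)*(j^2 - 5*j + 6) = (j - 3)*(j - 1)*(j + 1)*(j - 2)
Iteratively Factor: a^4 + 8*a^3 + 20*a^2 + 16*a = (a)*(a^3 + 8*a^2 + 20*a + 16) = a*(a + 4)*(a^2 + 4*a + 4) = a*(a + 2)*(a + 4)*(a + 2)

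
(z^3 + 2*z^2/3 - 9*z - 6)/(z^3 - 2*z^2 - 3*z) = (z^2 + 11*z/3 + 2)/(z*(z + 1))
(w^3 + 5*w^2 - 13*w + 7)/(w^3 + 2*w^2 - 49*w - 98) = (w^2 - 2*w + 1)/(w^2 - 5*w - 14)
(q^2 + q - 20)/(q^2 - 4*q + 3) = (q^2 + q - 20)/(q^2 - 4*q + 3)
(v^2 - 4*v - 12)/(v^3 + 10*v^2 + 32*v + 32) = (v - 6)/(v^2 + 8*v + 16)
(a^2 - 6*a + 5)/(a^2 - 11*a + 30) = (a - 1)/(a - 6)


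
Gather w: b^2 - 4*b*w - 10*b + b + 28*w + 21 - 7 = b^2 - 9*b + w*(28 - 4*b) + 14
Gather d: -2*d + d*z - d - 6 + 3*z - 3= d*(z - 3) + 3*z - 9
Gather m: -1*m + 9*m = 8*m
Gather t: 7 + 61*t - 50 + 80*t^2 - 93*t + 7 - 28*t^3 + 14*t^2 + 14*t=-28*t^3 + 94*t^2 - 18*t - 36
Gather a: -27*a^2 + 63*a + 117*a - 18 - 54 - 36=-27*a^2 + 180*a - 108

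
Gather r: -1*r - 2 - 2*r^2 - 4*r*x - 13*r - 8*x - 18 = -2*r^2 + r*(-4*x - 14) - 8*x - 20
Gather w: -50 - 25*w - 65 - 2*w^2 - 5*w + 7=-2*w^2 - 30*w - 108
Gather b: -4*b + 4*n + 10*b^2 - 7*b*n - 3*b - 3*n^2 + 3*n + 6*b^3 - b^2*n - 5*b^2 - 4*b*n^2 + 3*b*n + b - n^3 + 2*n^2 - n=6*b^3 + b^2*(5 - n) + b*(-4*n^2 - 4*n - 6) - n^3 - n^2 + 6*n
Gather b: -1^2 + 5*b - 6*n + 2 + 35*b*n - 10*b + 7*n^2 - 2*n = b*(35*n - 5) + 7*n^2 - 8*n + 1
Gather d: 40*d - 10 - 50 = 40*d - 60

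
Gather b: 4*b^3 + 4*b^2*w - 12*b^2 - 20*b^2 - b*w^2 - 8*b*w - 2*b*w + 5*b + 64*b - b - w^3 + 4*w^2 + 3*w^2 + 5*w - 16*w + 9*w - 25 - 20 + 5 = 4*b^3 + b^2*(4*w - 32) + b*(-w^2 - 10*w + 68) - w^3 + 7*w^2 - 2*w - 40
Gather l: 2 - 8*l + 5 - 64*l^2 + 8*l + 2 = 9 - 64*l^2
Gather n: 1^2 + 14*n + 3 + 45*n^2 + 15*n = 45*n^2 + 29*n + 4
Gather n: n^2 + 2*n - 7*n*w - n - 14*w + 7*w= n^2 + n*(1 - 7*w) - 7*w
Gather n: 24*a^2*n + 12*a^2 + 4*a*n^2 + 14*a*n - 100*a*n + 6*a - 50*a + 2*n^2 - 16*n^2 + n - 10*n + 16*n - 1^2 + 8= 12*a^2 - 44*a + n^2*(4*a - 14) + n*(24*a^2 - 86*a + 7) + 7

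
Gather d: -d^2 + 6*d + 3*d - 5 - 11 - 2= -d^2 + 9*d - 18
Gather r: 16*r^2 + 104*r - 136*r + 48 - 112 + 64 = 16*r^2 - 32*r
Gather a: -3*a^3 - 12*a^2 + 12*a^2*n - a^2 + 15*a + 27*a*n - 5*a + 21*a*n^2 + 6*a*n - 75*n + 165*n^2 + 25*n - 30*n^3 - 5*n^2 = -3*a^3 + a^2*(12*n - 13) + a*(21*n^2 + 33*n + 10) - 30*n^3 + 160*n^2 - 50*n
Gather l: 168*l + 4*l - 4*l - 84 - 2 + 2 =168*l - 84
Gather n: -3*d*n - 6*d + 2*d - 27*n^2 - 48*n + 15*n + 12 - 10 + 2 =-4*d - 27*n^2 + n*(-3*d - 33) + 4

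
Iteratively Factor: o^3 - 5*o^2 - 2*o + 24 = (o - 4)*(o^2 - o - 6) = (o - 4)*(o - 3)*(o + 2)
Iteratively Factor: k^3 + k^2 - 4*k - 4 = (k + 2)*(k^2 - k - 2) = (k - 2)*(k + 2)*(k + 1)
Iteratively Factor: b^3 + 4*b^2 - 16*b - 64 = (b - 4)*(b^2 + 8*b + 16) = (b - 4)*(b + 4)*(b + 4)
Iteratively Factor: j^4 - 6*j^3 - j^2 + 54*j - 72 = (j - 3)*(j^3 - 3*j^2 - 10*j + 24) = (j - 3)*(j + 3)*(j^2 - 6*j + 8) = (j - 4)*(j - 3)*(j + 3)*(j - 2)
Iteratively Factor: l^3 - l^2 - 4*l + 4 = (l - 1)*(l^2 - 4) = (l - 2)*(l - 1)*(l + 2)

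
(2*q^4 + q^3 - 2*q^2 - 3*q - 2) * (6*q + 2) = 12*q^5 + 10*q^4 - 10*q^3 - 22*q^2 - 18*q - 4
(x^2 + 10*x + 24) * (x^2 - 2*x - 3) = x^4 + 8*x^3 + x^2 - 78*x - 72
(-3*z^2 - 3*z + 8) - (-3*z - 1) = 9 - 3*z^2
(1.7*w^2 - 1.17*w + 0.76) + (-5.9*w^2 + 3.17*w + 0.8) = -4.2*w^2 + 2.0*w + 1.56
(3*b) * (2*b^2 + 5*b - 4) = 6*b^3 + 15*b^2 - 12*b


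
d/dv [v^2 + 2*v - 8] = 2*v + 2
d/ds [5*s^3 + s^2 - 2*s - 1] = 15*s^2 + 2*s - 2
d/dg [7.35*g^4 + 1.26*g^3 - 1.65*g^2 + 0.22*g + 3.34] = 29.4*g^3 + 3.78*g^2 - 3.3*g + 0.22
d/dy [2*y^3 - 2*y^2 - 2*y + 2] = 6*y^2 - 4*y - 2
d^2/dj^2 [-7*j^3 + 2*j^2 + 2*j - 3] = 4 - 42*j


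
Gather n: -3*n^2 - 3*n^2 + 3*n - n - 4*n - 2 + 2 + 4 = -6*n^2 - 2*n + 4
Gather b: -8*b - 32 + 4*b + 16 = -4*b - 16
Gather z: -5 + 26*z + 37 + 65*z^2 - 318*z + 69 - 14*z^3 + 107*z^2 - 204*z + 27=-14*z^3 + 172*z^2 - 496*z + 128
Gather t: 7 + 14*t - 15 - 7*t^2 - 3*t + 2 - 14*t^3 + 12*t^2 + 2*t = -14*t^3 + 5*t^2 + 13*t - 6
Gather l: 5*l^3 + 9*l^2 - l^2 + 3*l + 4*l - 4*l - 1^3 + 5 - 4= 5*l^3 + 8*l^2 + 3*l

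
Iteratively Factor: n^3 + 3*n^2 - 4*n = (n + 4)*(n^2 - n) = (n - 1)*(n + 4)*(n)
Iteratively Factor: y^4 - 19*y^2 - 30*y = (y + 3)*(y^3 - 3*y^2 - 10*y) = (y + 2)*(y + 3)*(y^2 - 5*y) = y*(y + 2)*(y + 3)*(y - 5)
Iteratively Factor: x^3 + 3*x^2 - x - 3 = (x + 3)*(x^2 - 1) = (x + 1)*(x + 3)*(x - 1)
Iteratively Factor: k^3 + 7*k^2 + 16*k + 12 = (k + 2)*(k^2 + 5*k + 6) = (k + 2)^2*(k + 3)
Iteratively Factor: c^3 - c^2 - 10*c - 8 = (c + 1)*(c^2 - 2*c - 8) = (c + 1)*(c + 2)*(c - 4)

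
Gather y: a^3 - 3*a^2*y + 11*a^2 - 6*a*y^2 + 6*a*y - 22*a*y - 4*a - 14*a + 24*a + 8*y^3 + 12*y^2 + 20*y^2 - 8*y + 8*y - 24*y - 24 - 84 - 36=a^3 + 11*a^2 + 6*a + 8*y^3 + y^2*(32 - 6*a) + y*(-3*a^2 - 16*a - 24) - 144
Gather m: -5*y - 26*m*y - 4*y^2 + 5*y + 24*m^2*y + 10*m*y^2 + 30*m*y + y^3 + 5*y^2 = 24*m^2*y + m*(10*y^2 + 4*y) + y^3 + y^2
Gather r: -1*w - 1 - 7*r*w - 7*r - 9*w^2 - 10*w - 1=r*(-7*w - 7) - 9*w^2 - 11*w - 2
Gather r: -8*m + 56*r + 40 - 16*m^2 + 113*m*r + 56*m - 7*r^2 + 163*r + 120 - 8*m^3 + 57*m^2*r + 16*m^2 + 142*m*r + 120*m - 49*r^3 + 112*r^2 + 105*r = -8*m^3 + 168*m - 49*r^3 + 105*r^2 + r*(57*m^2 + 255*m + 324) + 160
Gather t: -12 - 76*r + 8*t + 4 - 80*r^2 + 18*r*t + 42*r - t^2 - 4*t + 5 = -80*r^2 - 34*r - t^2 + t*(18*r + 4) - 3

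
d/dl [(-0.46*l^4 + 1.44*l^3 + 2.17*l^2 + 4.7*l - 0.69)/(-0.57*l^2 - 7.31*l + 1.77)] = (0.5244*l^5 + 9.267*l^4 - 24.3096*l^3 - 5.5373*l^2 + 6.8952*l + 3.2751)/(0.3249*l^4 + 8.3334*l^3 + 51.4183*l^2 - 25.8774*l + 3.1329)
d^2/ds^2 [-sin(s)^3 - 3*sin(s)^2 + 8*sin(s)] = 9*sin(s)^3 + 12*sin(s)^2 - 14*sin(s) - 6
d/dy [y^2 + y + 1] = 2*y + 1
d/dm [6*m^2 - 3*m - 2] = 12*m - 3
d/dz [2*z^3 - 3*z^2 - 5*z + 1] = 6*z^2 - 6*z - 5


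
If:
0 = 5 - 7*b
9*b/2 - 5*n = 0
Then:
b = 5/7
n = 9/14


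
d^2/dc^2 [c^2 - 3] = 2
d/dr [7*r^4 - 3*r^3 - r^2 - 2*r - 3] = 28*r^3 - 9*r^2 - 2*r - 2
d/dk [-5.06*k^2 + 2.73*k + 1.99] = 2.73 - 10.12*k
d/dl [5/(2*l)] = -5/(2*l^2)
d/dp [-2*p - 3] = -2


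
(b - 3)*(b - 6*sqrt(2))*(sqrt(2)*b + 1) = sqrt(2)*b^3 - 11*b^2 - 3*sqrt(2)*b^2 - 6*sqrt(2)*b + 33*b + 18*sqrt(2)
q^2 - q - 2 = (q - 2)*(q + 1)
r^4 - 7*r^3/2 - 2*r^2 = r^2*(r - 4)*(r + 1/2)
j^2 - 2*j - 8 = (j - 4)*(j + 2)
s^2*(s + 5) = s^3 + 5*s^2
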